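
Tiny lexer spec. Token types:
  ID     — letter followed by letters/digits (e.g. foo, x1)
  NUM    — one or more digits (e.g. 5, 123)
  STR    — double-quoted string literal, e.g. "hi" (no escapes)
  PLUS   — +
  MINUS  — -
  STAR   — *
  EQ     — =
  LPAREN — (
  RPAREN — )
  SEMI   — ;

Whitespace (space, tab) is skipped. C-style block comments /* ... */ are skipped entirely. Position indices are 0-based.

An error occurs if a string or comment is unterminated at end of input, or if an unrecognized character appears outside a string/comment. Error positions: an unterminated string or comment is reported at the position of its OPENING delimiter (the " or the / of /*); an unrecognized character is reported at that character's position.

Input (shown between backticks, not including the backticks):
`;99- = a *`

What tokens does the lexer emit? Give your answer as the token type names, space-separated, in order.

Answer: SEMI NUM MINUS EQ ID STAR

Derivation:
pos=0: emit SEMI ';'
pos=1: emit NUM '99' (now at pos=3)
pos=3: emit MINUS '-'
pos=5: emit EQ '='
pos=7: emit ID 'a' (now at pos=8)
pos=9: emit STAR '*'
DONE. 6 tokens: [SEMI, NUM, MINUS, EQ, ID, STAR]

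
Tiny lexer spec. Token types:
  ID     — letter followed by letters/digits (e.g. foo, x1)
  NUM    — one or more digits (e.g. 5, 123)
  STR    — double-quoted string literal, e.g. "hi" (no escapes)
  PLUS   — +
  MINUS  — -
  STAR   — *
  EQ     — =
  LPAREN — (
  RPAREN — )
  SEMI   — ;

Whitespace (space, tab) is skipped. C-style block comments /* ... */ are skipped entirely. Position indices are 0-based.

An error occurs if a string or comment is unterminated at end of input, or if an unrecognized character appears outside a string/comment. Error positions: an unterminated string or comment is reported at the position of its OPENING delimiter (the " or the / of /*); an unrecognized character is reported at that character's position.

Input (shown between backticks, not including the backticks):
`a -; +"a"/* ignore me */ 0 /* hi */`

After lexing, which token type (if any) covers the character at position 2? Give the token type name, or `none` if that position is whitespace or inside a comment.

Answer: MINUS

Derivation:
pos=0: emit ID 'a' (now at pos=1)
pos=2: emit MINUS '-'
pos=3: emit SEMI ';'
pos=5: emit PLUS '+'
pos=6: enter STRING mode
pos=6: emit STR "a" (now at pos=9)
pos=9: enter COMMENT mode (saw '/*')
exit COMMENT mode (now at pos=24)
pos=25: emit NUM '0' (now at pos=26)
pos=27: enter COMMENT mode (saw '/*')
exit COMMENT mode (now at pos=35)
DONE. 6 tokens: [ID, MINUS, SEMI, PLUS, STR, NUM]
Position 2: char is '-' -> MINUS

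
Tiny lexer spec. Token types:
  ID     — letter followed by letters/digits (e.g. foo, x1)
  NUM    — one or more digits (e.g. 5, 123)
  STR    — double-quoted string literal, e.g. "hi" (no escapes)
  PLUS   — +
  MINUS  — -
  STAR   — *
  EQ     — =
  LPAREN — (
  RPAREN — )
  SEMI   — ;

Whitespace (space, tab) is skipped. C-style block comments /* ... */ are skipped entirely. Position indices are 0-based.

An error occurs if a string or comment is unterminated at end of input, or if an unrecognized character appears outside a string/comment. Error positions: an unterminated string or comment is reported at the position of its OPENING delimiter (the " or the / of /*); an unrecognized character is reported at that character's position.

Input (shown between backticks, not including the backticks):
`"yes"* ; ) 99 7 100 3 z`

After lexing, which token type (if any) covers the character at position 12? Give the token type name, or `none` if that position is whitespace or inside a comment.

pos=0: enter STRING mode
pos=0: emit STR "yes" (now at pos=5)
pos=5: emit STAR '*'
pos=7: emit SEMI ';'
pos=9: emit RPAREN ')'
pos=11: emit NUM '99' (now at pos=13)
pos=14: emit NUM '7' (now at pos=15)
pos=16: emit NUM '100' (now at pos=19)
pos=20: emit NUM '3' (now at pos=21)
pos=22: emit ID 'z' (now at pos=23)
DONE. 9 tokens: [STR, STAR, SEMI, RPAREN, NUM, NUM, NUM, NUM, ID]
Position 12: char is '9' -> NUM

Answer: NUM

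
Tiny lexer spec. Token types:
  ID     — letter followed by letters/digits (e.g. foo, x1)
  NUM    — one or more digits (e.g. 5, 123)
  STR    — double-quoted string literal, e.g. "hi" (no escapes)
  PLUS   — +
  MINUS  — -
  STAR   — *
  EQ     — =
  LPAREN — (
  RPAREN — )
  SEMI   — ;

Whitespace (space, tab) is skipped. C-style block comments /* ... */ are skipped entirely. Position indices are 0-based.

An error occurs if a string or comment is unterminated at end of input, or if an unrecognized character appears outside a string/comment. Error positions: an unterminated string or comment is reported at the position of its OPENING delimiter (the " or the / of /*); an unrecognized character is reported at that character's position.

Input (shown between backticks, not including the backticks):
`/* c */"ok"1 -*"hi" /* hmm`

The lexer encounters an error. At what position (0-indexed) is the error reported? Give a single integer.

Answer: 20

Derivation:
pos=0: enter COMMENT mode (saw '/*')
exit COMMENT mode (now at pos=7)
pos=7: enter STRING mode
pos=7: emit STR "ok" (now at pos=11)
pos=11: emit NUM '1' (now at pos=12)
pos=13: emit MINUS '-'
pos=14: emit STAR '*'
pos=15: enter STRING mode
pos=15: emit STR "hi" (now at pos=19)
pos=20: enter COMMENT mode (saw '/*')
pos=20: ERROR — unterminated comment (reached EOF)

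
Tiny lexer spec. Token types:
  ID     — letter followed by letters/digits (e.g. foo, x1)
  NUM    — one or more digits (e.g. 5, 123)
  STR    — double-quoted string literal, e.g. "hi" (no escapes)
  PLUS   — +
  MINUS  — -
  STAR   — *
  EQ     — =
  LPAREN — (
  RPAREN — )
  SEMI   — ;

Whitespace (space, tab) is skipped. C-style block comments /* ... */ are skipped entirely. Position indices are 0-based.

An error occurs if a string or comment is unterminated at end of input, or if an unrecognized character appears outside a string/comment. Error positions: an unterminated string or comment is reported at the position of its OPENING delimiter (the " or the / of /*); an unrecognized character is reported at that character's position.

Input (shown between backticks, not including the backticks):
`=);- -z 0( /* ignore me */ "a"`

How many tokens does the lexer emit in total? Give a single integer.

pos=0: emit EQ '='
pos=1: emit RPAREN ')'
pos=2: emit SEMI ';'
pos=3: emit MINUS '-'
pos=5: emit MINUS '-'
pos=6: emit ID 'z' (now at pos=7)
pos=8: emit NUM '0' (now at pos=9)
pos=9: emit LPAREN '('
pos=11: enter COMMENT mode (saw '/*')
exit COMMENT mode (now at pos=26)
pos=27: enter STRING mode
pos=27: emit STR "a" (now at pos=30)
DONE. 9 tokens: [EQ, RPAREN, SEMI, MINUS, MINUS, ID, NUM, LPAREN, STR]

Answer: 9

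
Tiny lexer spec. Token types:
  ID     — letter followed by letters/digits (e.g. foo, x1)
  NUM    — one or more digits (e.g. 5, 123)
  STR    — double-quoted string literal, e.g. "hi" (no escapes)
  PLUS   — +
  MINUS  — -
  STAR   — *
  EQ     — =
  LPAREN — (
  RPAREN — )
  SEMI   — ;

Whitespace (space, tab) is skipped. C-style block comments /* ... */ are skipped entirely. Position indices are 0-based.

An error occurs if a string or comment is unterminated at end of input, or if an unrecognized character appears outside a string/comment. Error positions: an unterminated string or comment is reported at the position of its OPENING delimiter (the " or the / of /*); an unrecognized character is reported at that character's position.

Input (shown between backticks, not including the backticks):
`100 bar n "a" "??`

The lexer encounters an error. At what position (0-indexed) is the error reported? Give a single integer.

Answer: 14

Derivation:
pos=0: emit NUM '100' (now at pos=3)
pos=4: emit ID 'bar' (now at pos=7)
pos=8: emit ID 'n' (now at pos=9)
pos=10: enter STRING mode
pos=10: emit STR "a" (now at pos=13)
pos=14: enter STRING mode
pos=14: ERROR — unterminated string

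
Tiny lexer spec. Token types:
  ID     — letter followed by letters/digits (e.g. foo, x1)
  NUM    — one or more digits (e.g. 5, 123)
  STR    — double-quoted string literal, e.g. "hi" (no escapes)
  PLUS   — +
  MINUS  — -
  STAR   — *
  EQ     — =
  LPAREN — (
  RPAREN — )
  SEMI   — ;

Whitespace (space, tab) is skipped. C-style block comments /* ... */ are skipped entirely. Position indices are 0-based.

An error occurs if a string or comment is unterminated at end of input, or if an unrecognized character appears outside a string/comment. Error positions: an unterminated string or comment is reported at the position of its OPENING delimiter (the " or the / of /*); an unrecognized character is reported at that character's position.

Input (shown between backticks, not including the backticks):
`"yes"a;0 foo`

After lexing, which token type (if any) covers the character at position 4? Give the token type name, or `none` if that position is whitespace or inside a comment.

pos=0: enter STRING mode
pos=0: emit STR "yes" (now at pos=5)
pos=5: emit ID 'a' (now at pos=6)
pos=6: emit SEMI ';'
pos=7: emit NUM '0' (now at pos=8)
pos=9: emit ID 'foo' (now at pos=12)
DONE. 5 tokens: [STR, ID, SEMI, NUM, ID]
Position 4: char is '"' -> STR

Answer: STR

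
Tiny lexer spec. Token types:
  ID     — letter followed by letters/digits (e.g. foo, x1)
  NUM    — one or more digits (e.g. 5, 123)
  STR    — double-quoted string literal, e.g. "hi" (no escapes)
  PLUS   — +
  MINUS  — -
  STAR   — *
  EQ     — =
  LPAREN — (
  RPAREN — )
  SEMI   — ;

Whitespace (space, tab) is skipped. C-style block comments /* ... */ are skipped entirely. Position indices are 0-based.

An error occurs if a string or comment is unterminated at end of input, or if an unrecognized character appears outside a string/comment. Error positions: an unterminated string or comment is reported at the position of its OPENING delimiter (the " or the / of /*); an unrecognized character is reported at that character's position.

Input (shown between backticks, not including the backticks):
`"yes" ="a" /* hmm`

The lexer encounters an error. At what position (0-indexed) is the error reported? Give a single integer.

pos=0: enter STRING mode
pos=0: emit STR "yes" (now at pos=5)
pos=6: emit EQ '='
pos=7: enter STRING mode
pos=7: emit STR "a" (now at pos=10)
pos=11: enter COMMENT mode (saw '/*')
pos=11: ERROR — unterminated comment (reached EOF)

Answer: 11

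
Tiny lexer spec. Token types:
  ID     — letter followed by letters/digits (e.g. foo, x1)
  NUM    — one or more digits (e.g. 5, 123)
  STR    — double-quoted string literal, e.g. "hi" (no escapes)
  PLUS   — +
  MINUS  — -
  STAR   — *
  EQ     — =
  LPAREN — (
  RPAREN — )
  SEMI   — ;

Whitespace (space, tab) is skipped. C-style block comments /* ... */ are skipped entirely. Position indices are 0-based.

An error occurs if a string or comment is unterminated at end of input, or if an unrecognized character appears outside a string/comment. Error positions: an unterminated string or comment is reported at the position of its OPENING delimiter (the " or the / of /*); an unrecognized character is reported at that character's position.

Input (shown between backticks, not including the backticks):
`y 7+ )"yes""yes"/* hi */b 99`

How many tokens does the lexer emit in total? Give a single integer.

pos=0: emit ID 'y' (now at pos=1)
pos=2: emit NUM '7' (now at pos=3)
pos=3: emit PLUS '+'
pos=5: emit RPAREN ')'
pos=6: enter STRING mode
pos=6: emit STR "yes" (now at pos=11)
pos=11: enter STRING mode
pos=11: emit STR "yes" (now at pos=16)
pos=16: enter COMMENT mode (saw '/*')
exit COMMENT mode (now at pos=24)
pos=24: emit ID 'b' (now at pos=25)
pos=26: emit NUM '99' (now at pos=28)
DONE. 8 tokens: [ID, NUM, PLUS, RPAREN, STR, STR, ID, NUM]

Answer: 8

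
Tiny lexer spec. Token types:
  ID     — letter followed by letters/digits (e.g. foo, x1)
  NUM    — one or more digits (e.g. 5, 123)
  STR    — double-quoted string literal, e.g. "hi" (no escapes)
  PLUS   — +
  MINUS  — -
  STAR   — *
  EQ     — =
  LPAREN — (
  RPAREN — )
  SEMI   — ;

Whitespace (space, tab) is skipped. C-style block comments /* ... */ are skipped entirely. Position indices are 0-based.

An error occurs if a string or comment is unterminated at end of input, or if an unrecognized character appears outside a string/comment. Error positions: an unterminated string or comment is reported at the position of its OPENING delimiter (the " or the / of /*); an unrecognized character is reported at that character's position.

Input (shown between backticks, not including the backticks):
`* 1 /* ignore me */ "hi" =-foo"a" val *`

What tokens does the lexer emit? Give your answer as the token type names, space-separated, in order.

Answer: STAR NUM STR EQ MINUS ID STR ID STAR

Derivation:
pos=0: emit STAR '*'
pos=2: emit NUM '1' (now at pos=3)
pos=4: enter COMMENT mode (saw '/*')
exit COMMENT mode (now at pos=19)
pos=20: enter STRING mode
pos=20: emit STR "hi" (now at pos=24)
pos=25: emit EQ '='
pos=26: emit MINUS '-'
pos=27: emit ID 'foo' (now at pos=30)
pos=30: enter STRING mode
pos=30: emit STR "a" (now at pos=33)
pos=34: emit ID 'val' (now at pos=37)
pos=38: emit STAR '*'
DONE. 9 tokens: [STAR, NUM, STR, EQ, MINUS, ID, STR, ID, STAR]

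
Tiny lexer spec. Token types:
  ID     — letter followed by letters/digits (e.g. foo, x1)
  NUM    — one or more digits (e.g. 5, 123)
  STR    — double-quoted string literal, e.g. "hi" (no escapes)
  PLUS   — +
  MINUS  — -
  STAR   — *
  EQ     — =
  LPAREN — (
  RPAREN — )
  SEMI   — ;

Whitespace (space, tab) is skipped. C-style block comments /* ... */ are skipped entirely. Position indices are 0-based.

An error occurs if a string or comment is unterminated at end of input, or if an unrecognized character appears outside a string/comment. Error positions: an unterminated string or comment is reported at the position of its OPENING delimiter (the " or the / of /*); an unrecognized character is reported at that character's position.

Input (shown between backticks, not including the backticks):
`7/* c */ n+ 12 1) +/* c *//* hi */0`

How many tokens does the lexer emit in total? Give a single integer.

Answer: 8

Derivation:
pos=0: emit NUM '7' (now at pos=1)
pos=1: enter COMMENT mode (saw '/*')
exit COMMENT mode (now at pos=8)
pos=9: emit ID 'n' (now at pos=10)
pos=10: emit PLUS '+'
pos=12: emit NUM '12' (now at pos=14)
pos=15: emit NUM '1' (now at pos=16)
pos=16: emit RPAREN ')'
pos=18: emit PLUS '+'
pos=19: enter COMMENT mode (saw '/*')
exit COMMENT mode (now at pos=26)
pos=26: enter COMMENT mode (saw '/*')
exit COMMENT mode (now at pos=34)
pos=34: emit NUM '0' (now at pos=35)
DONE. 8 tokens: [NUM, ID, PLUS, NUM, NUM, RPAREN, PLUS, NUM]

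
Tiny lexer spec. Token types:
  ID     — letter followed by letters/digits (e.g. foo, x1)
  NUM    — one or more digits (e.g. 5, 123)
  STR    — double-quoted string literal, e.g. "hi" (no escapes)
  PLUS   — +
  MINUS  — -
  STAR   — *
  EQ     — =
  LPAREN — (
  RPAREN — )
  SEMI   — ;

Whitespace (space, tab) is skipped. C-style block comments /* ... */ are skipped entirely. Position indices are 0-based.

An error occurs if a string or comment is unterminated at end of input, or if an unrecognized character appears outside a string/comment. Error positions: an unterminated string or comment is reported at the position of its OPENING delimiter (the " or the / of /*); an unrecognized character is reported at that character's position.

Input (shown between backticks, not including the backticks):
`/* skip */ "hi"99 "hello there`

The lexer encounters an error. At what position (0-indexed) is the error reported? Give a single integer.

Answer: 18

Derivation:
pos=0: enter COMMENT mode (saw '/*')
exit COMMENT mode (now at pos=10)
pos=11: enter STRING mode
pos=11: emit STR "hi" (now at pos=15)
pos=15: emit NUM '99' (now at pos=17)
pos=18: enter STRING mode
pos=18: ERROR — unterminated string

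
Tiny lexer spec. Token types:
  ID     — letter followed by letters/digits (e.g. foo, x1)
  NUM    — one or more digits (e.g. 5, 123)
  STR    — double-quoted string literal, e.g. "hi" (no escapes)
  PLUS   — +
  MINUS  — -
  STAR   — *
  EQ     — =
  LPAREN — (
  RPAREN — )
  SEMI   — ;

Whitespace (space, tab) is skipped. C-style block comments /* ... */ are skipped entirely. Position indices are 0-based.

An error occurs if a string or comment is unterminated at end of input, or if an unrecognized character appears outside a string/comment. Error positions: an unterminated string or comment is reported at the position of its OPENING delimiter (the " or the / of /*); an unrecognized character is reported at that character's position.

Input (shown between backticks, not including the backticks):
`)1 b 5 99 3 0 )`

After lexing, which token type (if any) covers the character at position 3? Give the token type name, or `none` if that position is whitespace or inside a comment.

pos=0: emit RPAREN ')'
pos=1: emit NUM '1' (now at pos=2)
pos=3: emit ID 'b' (now at pos=4)
pos=5: emit NUM '5' (now at pos=6)
pos=7: emit NUM '99' (now at pos=9)
pos=10: emit NUM '3' (now at pos=11)
pos=12: emit NUM '0' (now at pos=13)
pos=14: emit RPAREN ')'
DONE. 8 tokens: [RPAREN, NUM, ID, NUM, NUM, NUM, NUM, RPAREN]
Position 3: char is 'b' -> ID

Answer: ID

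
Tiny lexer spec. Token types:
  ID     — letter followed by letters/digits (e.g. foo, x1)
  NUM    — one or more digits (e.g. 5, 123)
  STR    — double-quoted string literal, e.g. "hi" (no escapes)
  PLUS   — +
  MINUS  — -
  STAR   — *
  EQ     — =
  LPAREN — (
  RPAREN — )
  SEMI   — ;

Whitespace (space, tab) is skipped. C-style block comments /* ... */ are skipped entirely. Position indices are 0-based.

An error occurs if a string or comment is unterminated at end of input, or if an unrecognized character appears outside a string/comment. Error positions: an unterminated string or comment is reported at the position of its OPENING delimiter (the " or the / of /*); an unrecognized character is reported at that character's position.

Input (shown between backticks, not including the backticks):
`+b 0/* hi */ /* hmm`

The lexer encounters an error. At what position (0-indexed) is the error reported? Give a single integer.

pos=0: emit PLUS '+'
pos=1: emit ID 'b' (now at pos=2)
pos=3: emit NUM '0' (now at pos=4)
pos=4: enter COMMENT mode (saw '/*')
exit COMMENT mode (now at pos=12)
pos=13: enter COMMENT mode (saw '/*')
pos=13: ERROR — unterminated comment (reached EOF)

Answer: 13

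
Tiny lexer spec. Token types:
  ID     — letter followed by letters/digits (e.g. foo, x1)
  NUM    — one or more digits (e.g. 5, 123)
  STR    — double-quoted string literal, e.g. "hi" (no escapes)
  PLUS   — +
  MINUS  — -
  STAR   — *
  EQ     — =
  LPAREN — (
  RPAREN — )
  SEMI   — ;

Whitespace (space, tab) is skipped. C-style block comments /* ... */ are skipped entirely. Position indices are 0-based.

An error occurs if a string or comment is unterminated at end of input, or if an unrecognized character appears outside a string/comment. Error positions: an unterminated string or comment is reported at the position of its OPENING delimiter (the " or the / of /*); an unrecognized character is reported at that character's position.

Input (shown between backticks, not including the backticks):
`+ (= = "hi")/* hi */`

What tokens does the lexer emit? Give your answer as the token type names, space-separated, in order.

pos=0: emit PLUS '+'
pos=2: emit LPAREN '('
pos=3: emit EQ '='
pos=5: emit EQ '='
pos=7: enter STRING mode
pos=7: emit STR "hi" (now at pos=11)
pos=11: emit RPAREN ')'
pos=12: enter COMMENT mode (saw '/*')
exit COMMENT mode (now at pos=20)
DONE. 6 tokens: [PLUS, LPAREN, EQ, EQ, STR, RPAREN]

Answer: PLUS LPAREN EQ EQ STR RPAREN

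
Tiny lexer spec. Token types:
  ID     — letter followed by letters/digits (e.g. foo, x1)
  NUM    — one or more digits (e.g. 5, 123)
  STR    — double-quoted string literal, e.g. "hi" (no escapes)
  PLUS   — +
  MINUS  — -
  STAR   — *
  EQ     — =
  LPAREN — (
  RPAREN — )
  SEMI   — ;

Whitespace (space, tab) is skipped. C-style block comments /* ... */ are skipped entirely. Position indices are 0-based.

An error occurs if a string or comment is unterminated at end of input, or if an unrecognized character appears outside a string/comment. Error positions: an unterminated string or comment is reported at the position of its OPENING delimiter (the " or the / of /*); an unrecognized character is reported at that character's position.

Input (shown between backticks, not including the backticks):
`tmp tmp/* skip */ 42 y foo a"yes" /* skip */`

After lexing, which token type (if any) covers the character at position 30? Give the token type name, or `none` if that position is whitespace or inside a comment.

Answer: STR

Derivation:
pos=0: emit ID 'tmp' (now at pos=3)
pos=4: emit ID 'tmp' (now at pos=7)
pos=7: enter COMMENT mode (saw '/*')
exit COMMENT mode (now at pos=17)
pos=18: emit NUM '42' (now at pos=20)
pos=21: emit ID 'y' (now at pos=22)
pos=23: emit ID 'foo' (now at pos=26)
pos=27: emit ID 'a' (now at pos=28)
pos=28: enter STRING mode
pos=28: emit STR "yes" (now at pos=33)
pos=34: enter COMMENT mode (saw '/*')
exit COMMENT mode (now at pos=44)
DONE. 7 tokens: [ID, ID, NUM, ID, ID, ID, STR]
Position 30: char is 'e' -> STR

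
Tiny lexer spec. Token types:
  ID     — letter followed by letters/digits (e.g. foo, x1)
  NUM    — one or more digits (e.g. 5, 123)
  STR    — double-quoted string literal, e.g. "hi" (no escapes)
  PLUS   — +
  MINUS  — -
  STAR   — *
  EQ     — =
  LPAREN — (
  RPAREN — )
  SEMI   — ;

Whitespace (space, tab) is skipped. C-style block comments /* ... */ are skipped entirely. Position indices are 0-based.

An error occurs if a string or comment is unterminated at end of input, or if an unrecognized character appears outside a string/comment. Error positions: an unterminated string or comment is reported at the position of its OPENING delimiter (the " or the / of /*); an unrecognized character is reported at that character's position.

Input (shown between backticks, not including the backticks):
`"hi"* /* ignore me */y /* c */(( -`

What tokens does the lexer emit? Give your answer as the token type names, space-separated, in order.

pos=0: enter STRING mode
pos=0: emit STR "hi" (now at pos=4)
pos=4: emit STAR '*'
pos=6: enter COMMENT mode (saw '/*')
exit COMMENT mode (now at pos=21)
pos=21: emit ID 'y' (now at pos=22)
pos=23: enter COMMENT mode (saw '/*')
exit COMMENT mode (now at pos=30)
pos=30: emit LPAREN '('
pos=31: emit LPAREN '('
pos=33: emit MINUS '-'
DONE. 6 tokens: [STR, STAR, ID, LPAREN, LPAREN, MINUS]

Answer: STR STAR ID LPAREN LPAREN MINUS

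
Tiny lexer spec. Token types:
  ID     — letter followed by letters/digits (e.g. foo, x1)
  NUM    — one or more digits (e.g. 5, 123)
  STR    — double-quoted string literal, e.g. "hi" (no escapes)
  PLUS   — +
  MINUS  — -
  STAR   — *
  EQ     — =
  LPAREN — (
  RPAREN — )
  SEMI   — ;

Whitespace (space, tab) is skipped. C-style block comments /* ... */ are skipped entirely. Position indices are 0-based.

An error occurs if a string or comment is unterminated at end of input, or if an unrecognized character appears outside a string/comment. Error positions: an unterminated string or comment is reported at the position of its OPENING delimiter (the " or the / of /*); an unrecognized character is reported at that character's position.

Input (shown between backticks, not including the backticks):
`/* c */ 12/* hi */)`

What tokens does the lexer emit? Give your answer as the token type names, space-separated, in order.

Answer: NUM RPAREN

Derivation:
pos=0: enter COMMENT mode (saw '/*')
exit COMMENT mode (now at pos=7)
pos=8: emit NUM '12' (now at pos=10)
pos=10: enter COMMENT mode (saw '/*')
exit COMMENT mode (now at pos=18)
pos=18: emit RPAREN ')'
DONE. 2 tokens: [NUM, RPAREN]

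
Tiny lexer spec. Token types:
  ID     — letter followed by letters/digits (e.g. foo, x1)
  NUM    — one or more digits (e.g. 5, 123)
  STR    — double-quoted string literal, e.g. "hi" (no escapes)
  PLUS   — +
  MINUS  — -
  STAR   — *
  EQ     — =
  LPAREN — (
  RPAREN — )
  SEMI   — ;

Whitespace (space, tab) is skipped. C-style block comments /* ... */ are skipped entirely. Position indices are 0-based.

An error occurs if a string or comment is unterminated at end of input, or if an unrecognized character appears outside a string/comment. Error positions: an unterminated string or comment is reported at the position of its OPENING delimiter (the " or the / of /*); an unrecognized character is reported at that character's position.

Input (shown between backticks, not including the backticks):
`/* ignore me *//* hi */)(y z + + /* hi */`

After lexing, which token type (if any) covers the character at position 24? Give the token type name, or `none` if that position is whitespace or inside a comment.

Answer: LPAREN

Derivation:
pos=0: enter COMMENT mode (saw '/*')
exit COMMENT mode (now at pos=15)
pos=15: enter COMMENT mode (saw '/*')
exit COMMENT mode (now at pos=23)
pos=23: emit RPAREN ')'
pos=24: emit LPAREN '('
pos=25: emit ID 'y' (now at pos=26)
pos=27: emit ID 'z' (now at pos=28)
pos=29: emit PLUS '+'
pos=31: emit PLUS '+'
pos=33: enter COMMENT mode (saw '/*')
exit COMMENT mode (now at pos=41)
DONE. 6 tokens: [RPAREN, LPAREN, ID, ID, PLUS, PLUS]
Position 24: char is '(' -> LPAREN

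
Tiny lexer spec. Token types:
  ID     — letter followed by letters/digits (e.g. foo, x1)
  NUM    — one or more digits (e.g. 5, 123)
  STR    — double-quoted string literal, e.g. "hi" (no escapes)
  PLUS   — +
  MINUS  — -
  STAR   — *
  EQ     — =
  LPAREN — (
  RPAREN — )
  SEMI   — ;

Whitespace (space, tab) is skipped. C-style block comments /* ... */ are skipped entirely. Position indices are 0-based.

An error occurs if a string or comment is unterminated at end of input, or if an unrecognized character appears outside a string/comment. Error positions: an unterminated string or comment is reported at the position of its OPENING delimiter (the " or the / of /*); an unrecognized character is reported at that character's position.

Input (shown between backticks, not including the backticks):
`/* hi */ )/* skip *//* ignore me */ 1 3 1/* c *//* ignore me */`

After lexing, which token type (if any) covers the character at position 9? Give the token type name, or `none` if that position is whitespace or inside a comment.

Answer: RPAREN

Derivation:
pos=0: enter COMMENT mode (saw '/*')
exit COMMENT mode (now at pos=8)
pos=9: emit RPAREN ')'
pos=10: enter COMMENT mode (saw '/*')
exit COMMENT mode (now at pos=20)
pos=20: enter COMMENT mode (saw '/*')
exit COMMENT mode (now at pos=35)
pos=36: emit NUM '1' (now at pos=37)
pos=38: emit NUM '3' (now at pos=39)
pos=40: emit NUM '1' (now at pos=41)
pos=41: enter COMMENT mode (saw '/*')
exit COMMENT mode (now at pos=48)
pos=48: enter COMMENT mode (saw '/*')
exit COMMENT mode (now at pos=63)
DONE. 4 tokens: [RPAREN, NUM, NUM, NUM]
Position 9: char is ')' -> RPAREN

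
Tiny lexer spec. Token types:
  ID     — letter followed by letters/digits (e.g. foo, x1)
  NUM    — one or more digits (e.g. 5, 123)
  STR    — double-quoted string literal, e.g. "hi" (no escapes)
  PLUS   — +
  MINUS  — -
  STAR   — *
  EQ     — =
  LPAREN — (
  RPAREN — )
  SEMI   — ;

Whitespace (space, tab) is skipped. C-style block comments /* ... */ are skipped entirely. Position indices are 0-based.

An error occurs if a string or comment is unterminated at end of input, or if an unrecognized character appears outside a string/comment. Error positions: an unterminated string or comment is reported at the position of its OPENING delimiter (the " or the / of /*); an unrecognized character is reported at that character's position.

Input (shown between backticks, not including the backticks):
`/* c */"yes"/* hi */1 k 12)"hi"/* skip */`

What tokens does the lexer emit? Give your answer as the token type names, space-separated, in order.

Answer: STR NUM ID NUM RPAREN STR

Derivation:
pos=0: enter COMMENT mode (saw '/*')
exit COMMENT mode (now at pos=7)
pos=7: enter STRING mode
pos=7: emit STR "yes" (now at pos=12)
pos=12: enter COMMENT mode (saw '/*')
exit COMMENT mode (now at pos=20)
pos=20: emit NUM '1' (now at pos=21)
pos=22: emit ID 'k' (now at pos=23)
pos=24: emit NUM '12' (now at pos=26)
pos=26: emit RPAREN ')'
pos=27: enter STRING mode
pos=27: emit STR "hi" (now at pos=31)
pos=31: enter COMMENT mode (saw '/*')
exit COMMENT mode (now at pos=41)
DONE. 6 tokens: [STR, NUM, ID, NUM, RPAREN, STR]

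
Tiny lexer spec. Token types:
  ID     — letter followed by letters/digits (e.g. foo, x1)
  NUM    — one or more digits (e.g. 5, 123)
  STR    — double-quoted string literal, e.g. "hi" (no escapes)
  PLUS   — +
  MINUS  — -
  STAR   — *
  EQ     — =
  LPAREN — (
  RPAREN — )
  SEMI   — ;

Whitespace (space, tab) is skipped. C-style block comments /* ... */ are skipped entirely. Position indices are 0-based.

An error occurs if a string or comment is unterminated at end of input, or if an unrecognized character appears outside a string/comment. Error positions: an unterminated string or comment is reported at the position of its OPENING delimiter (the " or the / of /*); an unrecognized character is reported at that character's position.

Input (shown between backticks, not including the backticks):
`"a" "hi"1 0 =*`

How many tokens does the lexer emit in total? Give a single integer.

pos=0: enter STRING mode
pos=0: emit STR "a" (now at pos=3)
pos=4: enter STRING mode
pos=4: emit STR "hi" (now at pos=8)
pos=8: emit NUM '1' (now at pos=9)
pos=10: emit NUM '0' (now at pos=11)
pos=12: emit EQ '='
pos=13: emit STAR '*'
DONE. 6 tokens: [STR, STR, NUM, NUM, EQ, STAR]

Answer: 6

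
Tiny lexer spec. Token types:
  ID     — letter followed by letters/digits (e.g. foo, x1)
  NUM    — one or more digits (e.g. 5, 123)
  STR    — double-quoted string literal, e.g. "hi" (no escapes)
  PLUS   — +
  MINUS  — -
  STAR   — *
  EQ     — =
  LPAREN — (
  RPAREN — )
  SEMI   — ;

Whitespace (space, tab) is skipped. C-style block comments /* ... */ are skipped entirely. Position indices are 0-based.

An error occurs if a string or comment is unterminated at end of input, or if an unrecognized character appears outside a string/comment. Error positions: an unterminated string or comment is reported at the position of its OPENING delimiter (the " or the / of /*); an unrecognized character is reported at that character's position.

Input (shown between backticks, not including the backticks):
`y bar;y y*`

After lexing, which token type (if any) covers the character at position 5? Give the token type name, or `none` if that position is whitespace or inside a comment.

Answer: SEMI

Derivation:
pos=0: emit ID 'y' (now at pos=1)
pos=2: emit ID 'bar' (now at pos=5)
pos=5: emit SEMI ';'
pos=6: emit ID 'y' (now at pos=7)
pos=8: emit ID 'y' (now at pos=9)
pos=9: emit STAR '*'
DONE. 6 tokens: [ID, ID, SEMI, ID, ID, STAR]
Position 5: char is ';' -> SEMI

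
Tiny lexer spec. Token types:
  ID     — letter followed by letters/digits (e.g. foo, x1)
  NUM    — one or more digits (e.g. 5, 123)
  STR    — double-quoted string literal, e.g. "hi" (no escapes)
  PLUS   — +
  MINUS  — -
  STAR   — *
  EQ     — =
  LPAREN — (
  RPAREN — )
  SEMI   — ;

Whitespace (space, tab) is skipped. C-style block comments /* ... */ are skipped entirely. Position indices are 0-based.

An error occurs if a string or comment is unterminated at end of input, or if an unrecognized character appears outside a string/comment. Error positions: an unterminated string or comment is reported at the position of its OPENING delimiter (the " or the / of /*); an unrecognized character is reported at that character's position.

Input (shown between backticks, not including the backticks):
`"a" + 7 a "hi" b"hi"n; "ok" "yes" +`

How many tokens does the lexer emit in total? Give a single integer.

pos=0: enter STRING mode
pos=0: emit STR "a" (now at pos=3)
pos=4: emit PLUS '+'
pos=6: emit NUM '7' (now at pos=7)
pos=8: emit ID 'a' (now at pos=9)
pos=10: enter STRING mode
pos=10: emit STR "hi" (now at pos=14)
pos=15: emit ID 'b' (now at pos=16)
pos=16: enter STRING mode
pos=16: emit STR "hi" (now at pos=20)
pos=20: emit ID 'n' (now at pos=21)
pos=21: emit SEMI ';'
pos=23: enter STRING mode
pos=23: emit STR "ok" (now at pos=27)
pos=28: enter STRING mode
pos=28: emit STR "yes" (now at pos=33)
pos=34: emit PLUS '+'
DONE. 12 tokens: [STR, PLUS, NUM, ID, STR, ID, STR, ID, SEMI, STR, STR, PLUS]

Answer: 12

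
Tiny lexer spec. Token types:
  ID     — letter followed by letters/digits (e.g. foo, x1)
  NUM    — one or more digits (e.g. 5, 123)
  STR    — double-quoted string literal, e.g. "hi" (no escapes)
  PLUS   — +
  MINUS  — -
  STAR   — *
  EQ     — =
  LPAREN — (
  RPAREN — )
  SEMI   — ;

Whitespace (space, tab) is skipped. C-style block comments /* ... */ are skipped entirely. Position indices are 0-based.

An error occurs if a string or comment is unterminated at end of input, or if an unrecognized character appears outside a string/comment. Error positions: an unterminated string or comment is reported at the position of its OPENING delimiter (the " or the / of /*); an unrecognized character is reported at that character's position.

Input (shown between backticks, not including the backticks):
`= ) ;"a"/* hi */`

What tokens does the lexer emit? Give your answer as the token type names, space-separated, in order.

pos=0: emit EQ '='
pos=2: emit RPAREN ')'
pos=4: emit SEMI ';'
pos=5: enter STRING mode
pos=5: emit STR "a" (now at pos=8)
pos=8: enter COMMENT mode (saw '/*')
exit COMMENT mode (now at pos=16)
DONE. 4 tokens: [EQ, RPAREN, SEMI, STR]

Answer: EQ RPAREN SEMI STR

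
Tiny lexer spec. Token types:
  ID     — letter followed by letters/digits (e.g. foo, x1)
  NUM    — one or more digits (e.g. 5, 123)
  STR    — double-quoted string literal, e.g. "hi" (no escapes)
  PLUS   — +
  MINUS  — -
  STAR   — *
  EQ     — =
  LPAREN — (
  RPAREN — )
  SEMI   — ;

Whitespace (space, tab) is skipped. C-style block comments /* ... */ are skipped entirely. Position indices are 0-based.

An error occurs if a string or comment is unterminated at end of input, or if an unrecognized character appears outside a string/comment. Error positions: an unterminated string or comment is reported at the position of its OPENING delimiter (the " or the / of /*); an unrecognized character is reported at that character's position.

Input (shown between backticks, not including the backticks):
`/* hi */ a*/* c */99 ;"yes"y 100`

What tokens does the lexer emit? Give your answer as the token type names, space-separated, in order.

pos=0: enter COMMENT mode (saw '/*')
exit COMMENT mode (now at pos=8)
pos=9: emit ID 'a' (now at pos=10)
pos=10: emit STAR '*'
pos=11: enter COMMENT mode (saw '/*')
exit COMMENT mode (now at pos=18)
pos=18: emit NUM '99' (now at pos=20)
pos=21: emit SEMI ';'
pos=22: enter STRING mode
pos=22: emit STR "yes" (now at pos=27)
pos=27: emit ID 'y' (now at pos=28)
pos=29: emit NUM '100' (now at pos=32)
DONE. 7 tokens: [ID, STAR, NUM, SEMI, STR, ID, NUM]

Answer: ID STAR NUM SEMI STR ID NUM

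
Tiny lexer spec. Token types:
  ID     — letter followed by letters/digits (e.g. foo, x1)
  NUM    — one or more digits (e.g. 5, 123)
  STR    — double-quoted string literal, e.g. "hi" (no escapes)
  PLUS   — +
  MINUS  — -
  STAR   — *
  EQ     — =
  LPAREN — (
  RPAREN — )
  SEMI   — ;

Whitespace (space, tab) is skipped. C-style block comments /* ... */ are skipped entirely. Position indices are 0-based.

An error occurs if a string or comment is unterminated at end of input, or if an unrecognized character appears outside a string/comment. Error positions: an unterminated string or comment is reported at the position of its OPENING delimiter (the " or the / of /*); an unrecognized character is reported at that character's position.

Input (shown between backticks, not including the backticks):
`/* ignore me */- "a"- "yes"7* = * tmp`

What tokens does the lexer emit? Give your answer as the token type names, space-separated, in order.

Answer: MINUS STR MINUS STR NUM STAR EQ STAR ID

Derivation:
pos=0: enter COMMENT mode (saw '/*')
exit COMMENT mode (now at pos=15)
pos=15: emit MINUS '-'
pos=17: enter STRING mode
pos=17: emit STR "a" (now at pos=20)
pos=20: emit MINUS '-'
pos=22: enter STRING mode
pos=22: emit STR "yes" (now at pos=27)
pos=27: emit NUM '7' (now at pos=28)
pos=28: emit STAR '*'
pos=30: emit EQ '='
pos=32: emit STAR '*'
pos=34: emit ID 'tmp' (now at pos=37)
DONE. 9 tokens: [MINUS, STR, MINUS, STR, NUM, STAR, EQ, STAR, ID]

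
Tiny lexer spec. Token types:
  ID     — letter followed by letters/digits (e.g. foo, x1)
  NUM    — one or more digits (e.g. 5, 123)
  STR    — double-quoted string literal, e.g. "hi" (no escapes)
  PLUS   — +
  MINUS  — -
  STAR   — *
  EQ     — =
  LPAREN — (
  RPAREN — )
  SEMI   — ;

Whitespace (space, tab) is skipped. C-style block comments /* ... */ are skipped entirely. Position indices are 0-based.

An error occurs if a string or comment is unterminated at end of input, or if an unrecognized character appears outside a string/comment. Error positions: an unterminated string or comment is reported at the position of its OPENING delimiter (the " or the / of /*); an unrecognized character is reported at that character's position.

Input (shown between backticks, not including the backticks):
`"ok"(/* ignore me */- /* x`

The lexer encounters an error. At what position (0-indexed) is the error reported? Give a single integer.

pos=0: enter STRING mode
pos=0: emit STR "ok" (now at pos=4)
pos=4: emit LPAREN '('
pos=5: enter COMMENT mode (saw '/*')
exit COMMENT mode (now at pos=20)
pos=20: emit MINUS '-'
pos=22: enter COMMENT mode (saw '/*')
pos=22: ERROR — unterminated comment (reached EOF)

Answer: 22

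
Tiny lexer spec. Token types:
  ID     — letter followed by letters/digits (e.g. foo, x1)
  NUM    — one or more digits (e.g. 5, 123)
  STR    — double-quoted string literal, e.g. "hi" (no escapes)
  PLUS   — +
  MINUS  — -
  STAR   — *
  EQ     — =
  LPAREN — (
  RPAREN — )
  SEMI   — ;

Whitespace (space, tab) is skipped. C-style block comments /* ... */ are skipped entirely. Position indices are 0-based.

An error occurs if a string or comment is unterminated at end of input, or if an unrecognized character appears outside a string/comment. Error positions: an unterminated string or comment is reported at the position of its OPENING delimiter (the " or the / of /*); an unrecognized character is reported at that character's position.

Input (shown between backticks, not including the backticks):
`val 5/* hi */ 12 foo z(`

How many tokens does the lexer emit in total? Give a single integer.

pos=0: emit ID 'val' (now at pos=3)
pos=4: emit NUM '5' (now at pos=5)
pos=5: enter COMMENT mode (saw '/*')
exit COMMENT mode (now at pos=13)
pos=14: emit NUM '12' (now at pos=16)
pos=17: emit ID 'foo' (now at pos=20)
pos=21: emit ID 'z' (now at pos=22)
pos=22: emit LPAREN '('
DONE. 6 tokens: [ID, NUM, NUM, ID, ID, LPAREN]

Answer: 6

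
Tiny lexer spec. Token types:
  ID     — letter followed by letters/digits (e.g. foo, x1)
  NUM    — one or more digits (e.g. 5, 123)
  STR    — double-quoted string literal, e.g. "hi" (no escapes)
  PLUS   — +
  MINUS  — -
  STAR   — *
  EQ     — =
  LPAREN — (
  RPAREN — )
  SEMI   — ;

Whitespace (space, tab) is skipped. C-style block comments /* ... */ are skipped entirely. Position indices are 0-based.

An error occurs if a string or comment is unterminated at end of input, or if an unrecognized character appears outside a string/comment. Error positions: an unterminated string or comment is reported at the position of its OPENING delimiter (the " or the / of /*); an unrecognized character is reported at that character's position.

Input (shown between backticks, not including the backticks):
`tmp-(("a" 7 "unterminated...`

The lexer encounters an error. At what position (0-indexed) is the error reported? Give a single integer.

pos=0: emit ID 'tmp' (now at pos=3)
pos=3: emit MINUS '-'
pos=4: emit LPAREN '('
pos=5: emit LPAREN '('
pos=6: enter STRING mode
pos=6: emit STR "a" (now at pos=9)
pos=10: emit NUM '7' (now at pos=11)
pos=12: enter STRING mode
pos=12: ERROR — unterminated string

Answer: 12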